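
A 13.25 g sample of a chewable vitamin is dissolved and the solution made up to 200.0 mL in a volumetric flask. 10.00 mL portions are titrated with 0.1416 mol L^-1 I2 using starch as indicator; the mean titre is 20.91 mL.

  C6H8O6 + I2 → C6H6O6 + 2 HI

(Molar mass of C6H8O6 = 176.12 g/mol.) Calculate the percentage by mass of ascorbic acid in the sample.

78.71 %

n(I2) per titration = 0.02091 × 0.1416 = 2.961 × 10^-3 mol
n(C6H8O6) in each aliquot = 2.961 × 10^-3 mol (1:1 ratio)
n(C6H8O6) in the whole flask = 2.961 × 10^-3 × 200.0/10.00 = 0.05922 mol
mass of C6H8O6 = 0.05922 × 176.12 = 10.43 g
% C6H8O6 = 10.43 / 13.25 × 100 = 78.71 %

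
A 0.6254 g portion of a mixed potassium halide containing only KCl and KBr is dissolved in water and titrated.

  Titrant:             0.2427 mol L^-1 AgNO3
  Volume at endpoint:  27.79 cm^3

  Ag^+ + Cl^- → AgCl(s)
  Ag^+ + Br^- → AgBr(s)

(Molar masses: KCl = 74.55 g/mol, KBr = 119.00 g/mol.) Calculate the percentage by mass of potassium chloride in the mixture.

47.52 %

n(AgNO3) = 0.02779 × 0.2427 = 6.745 × 10^-3 mol
Let x = n(KCl), y = n(KBr).
Titrant: 1x + 1y = 6.745 × 10^-3;  mass: 74.55x + 119.00y = 0.6254
Solving, x = 3.987 × 10^-3 mol, y = 2.758 × 10^-3 mol
mass of KCl = 3.987 × 10^-3 × 74.55 = 0.2972 g
% KCl = 0.2972 / 0.6254 × 100 = 47.52 %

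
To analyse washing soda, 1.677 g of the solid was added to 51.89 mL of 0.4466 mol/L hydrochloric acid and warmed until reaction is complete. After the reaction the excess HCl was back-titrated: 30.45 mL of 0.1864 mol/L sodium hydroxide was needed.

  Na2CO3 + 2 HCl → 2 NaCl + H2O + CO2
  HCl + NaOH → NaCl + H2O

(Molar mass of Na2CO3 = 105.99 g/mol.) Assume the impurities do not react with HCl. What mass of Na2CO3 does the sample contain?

n(HCl) added = 0.05189 × 0.4466 = 0.02317 mol
n(NaOH) used in back-titration = 0.03045 × 0.1864 = 5.676 × 10^-3 mol
n(HCl) left over = 5.676 × 10^-3 mol (1:1 ratio)
n(HCl) consumed by analyte = 0.02317 − 5.676 × 10^-3 = 0.01750 mol
From the 1:2 ratio, n(Na2CO3) = 1/2 × 0.01750 = 8.749 × 10^-3 mol
mass of Na2CO3 = 8.749 × 10^-3 × 105.99 = 0.9273 g

0.9273 g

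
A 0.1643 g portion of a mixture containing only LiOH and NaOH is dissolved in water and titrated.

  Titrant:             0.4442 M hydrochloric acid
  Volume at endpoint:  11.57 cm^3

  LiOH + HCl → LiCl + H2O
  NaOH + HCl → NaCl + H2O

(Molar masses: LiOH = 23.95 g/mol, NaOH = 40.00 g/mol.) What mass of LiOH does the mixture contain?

n(HCl) = 0.01157 × 0.4442 = 5.139 × 10^-3 mol
Let x = n(LiOH), y = n(NaOH).
Titrant: 1x + 1y = 5.139 × 10^-3;  mass: 23.95x + 40.00y = 0.1643
Solving, x = 2.572 × 10^-3 mol, y = 2.568 × 10^-3 mol
mass of LiOH = 2.572 × 10^-3 × 23.95 = 0.06159 g

0.06159 g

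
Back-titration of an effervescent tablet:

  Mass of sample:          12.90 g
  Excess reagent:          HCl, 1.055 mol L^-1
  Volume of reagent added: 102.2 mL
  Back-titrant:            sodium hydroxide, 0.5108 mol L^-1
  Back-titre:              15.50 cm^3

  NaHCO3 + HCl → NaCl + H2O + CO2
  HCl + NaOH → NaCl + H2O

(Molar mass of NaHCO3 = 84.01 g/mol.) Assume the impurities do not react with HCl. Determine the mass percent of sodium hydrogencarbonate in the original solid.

65.06 %

n(HCl) added = 0.1022 × 1.055 = 0.1078 mol
n(NaOH) used in back-titration = 0.01550 × 0.5108 = 7.917 × 10^-3 mol
n(HCl) left over = 7.917 × 10^-3 mol (1:1 ratio)
n(HCl) consumed by analyte = 0.1078 − 7.917 × 10^-3 = 0.09990 mol
n(NaHCO3) = 0.09990 mol (1:1 ratio)
mass of NaHCO3 = 0.09990 × 84.01 = 8.393 g
% NaHCO3 = 8.393 / 12.90 × 100 = 65.06 %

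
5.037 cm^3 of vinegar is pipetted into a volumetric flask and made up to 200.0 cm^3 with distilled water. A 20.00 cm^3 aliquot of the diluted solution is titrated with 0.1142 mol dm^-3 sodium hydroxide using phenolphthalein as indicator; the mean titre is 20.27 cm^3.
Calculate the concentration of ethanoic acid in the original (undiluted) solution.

4.596 mol/L

CH3COOH + NaOH → CH3COONa + H2O
n(NaOH) = 0.02027 × 0.1142 = 2.315 × 10^-3 mol
n(CH3COOH) in the aliquot = 2.315 × 10^-3 mol (1:1 ratio)
[CH3COOH]_dilute = 2.315 × 10^-3 / 0.02000 = 0.1157 mol/L
Dilution factor = 200.0 / 5.037 = 39.71
[CH3COOH]_stock = 0.1157 × 39.71 = 4.596 mol/L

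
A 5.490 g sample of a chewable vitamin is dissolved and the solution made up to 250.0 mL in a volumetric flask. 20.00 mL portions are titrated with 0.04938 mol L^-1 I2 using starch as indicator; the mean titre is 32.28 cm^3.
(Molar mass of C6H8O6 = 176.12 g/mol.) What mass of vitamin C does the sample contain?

3.509 g

C6H8O6 + I2 → C6H6O6 + 2 HI
n(I2) per titration = 0.03228 × 0.04938 = 1.594 × 10^-3 mol
n(C6H8O6) in each aliquot = 1.594 × 10^-3 mol (1:1 ratio)
n(C6H8O6) in the whole flask = 1.594 × 10^-3 × 250.0/20.00 = 0.01992 mol
mass of C6H8O6 = 0.01992 × 176.12 = 3.509 g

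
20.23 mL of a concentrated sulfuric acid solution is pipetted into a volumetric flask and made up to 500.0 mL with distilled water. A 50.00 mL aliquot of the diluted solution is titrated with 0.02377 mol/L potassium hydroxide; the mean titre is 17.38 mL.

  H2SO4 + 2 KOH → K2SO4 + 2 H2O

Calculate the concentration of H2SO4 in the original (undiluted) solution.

n(KOH) = 0.01738 × 0.02377 = 4.131 × 10^-4 mol
From the 1:2 ratio, n(H2SO4) in the aliquot = 1/2 × 4.131 × 10^-4 = 2.066 × 10^-4 mol
[H2SO4]_dilute = 2.066 × 10^-4 / 0.05000 = 0.004131 mol/L
Dilution factor = 500.0 / 20.23 = 24.72
[H2SO4]_stock = 0.004131 × 24.72 = 0.1021 mol/L

0.1021 mol/L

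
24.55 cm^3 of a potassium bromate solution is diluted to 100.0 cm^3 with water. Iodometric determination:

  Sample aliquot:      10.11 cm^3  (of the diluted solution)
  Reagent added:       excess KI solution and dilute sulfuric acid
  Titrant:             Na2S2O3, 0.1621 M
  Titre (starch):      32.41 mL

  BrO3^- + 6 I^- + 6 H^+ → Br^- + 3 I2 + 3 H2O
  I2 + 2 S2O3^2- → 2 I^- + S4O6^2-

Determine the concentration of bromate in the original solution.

0.3528 M

n(S2O3^2-) = 0.03241 × 0.1621 = 5.254 × 10^-3 mol
n(I2) = n(S2O3^2-)/2 = 2.627 × 10^-3 mol
From the 1:3 ratio, n(BrO3^-) in the aliquot = 1/3 × 2.627 × 10^-3 = 8.756 × 10^-4 mol
[BrO3^-]_dilute = 8.756 × 10^-4 / 0.01011 = 0.08661 mol/L
[BrO3^-]_original = 0.08661 × 100.0/24.55 = 0.3528 mol/L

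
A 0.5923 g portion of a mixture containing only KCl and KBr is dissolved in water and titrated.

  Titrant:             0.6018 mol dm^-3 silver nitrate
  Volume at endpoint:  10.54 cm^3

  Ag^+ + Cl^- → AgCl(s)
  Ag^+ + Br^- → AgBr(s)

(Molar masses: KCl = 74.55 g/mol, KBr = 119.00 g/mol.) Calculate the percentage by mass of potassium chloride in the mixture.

n(AgNO3) = 0.01054 × 0.6018 = 6.343 × 10^-3 mol
Let x = n(KCl), y = n(KBr).
Titrant: 1x + 1y = 6.343 × 10^-3;  mass: 74.55x + 119.00y = 0.5923
Solving, x = 3.656 × 10^-3 mol, y = 2.687 × 10^-3 mol
mass of KCl = 3.656 × 10^-3 × 74.55 = 0.2726 g
% KCl = 0.2726 / 0.5923 × 100 = 46.02 %

46.02 %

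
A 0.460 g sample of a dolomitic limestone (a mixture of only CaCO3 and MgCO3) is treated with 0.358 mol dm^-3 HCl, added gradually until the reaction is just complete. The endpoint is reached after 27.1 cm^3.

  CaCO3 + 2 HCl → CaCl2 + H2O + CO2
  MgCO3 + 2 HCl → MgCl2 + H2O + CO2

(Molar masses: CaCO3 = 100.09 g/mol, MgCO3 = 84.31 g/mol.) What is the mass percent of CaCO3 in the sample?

n(HCl) = 0.0271 × 0.358 = 9.70 × 10^-3 mol
Let x = n(CaCO3), y = n(MgCO3).
Titrant: 2x + 2y = 9.70 × 10^-3;  mass: 100.09x + 84.31y = 0.460
Solving, x = 3.23 × 10^-3 mol, y = 1.62 × 10^-3 mol
mass of CaCO3 = 3.23 × 10^-3 × 100.09 = 0.324 g
% CaCO3 = 0.324 / 0.460 × 100 = 70.4 %

70.4 %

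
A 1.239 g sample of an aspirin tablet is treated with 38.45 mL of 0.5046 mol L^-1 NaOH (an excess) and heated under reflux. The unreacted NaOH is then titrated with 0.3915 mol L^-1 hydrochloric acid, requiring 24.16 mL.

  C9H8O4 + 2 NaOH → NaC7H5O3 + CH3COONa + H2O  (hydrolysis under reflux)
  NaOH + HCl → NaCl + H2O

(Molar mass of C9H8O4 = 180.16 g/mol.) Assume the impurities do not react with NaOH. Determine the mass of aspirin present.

0.8957 g

n(NaOH) added = 0.03845 × 0.5046 = 0.01940 mol
n(HCl) used in back-titration = 0.02416 × 0.3915 = 9.459 × 10^-3 mol
n(NaOH) left over = 9.459 × 10^-3 mol (1:1 ratio)
n(NaOH) consumed by analyte = 0.01940 − 9.459 × 10^-3 = 9.943 × 10^-3 mol
From the 1:2 ratio, n(C9H8O4) = 1/2 × 9.943 × 10^-3 = 4.972 × 10^-3 mol
mass of C9H8O4 = 4.972 × 10^-3 × 180.16 = 0.8957 g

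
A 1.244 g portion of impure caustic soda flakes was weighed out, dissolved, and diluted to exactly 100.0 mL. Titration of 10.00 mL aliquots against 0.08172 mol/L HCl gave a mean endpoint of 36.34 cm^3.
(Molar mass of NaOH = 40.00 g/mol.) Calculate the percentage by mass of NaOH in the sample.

NaOH + HCl → NaCl + H2O
n(HCl) per titration = 0.03634 × 0.08172 = 2.970 × 10^-3 mol
n(NaOH) in each aliquot = 2.970 × 10^-3 mol (1:1 ratio)
n(NaOH) in the whole flask = 2.970 × 10^-3 × 100.0/10.00 = 0.02970 mol
mass of NaOH = 0.02970 × 40.00 = 1.188 g
% NaOH = 1.188 / 1.244 × 100 = 95.49 %

95.49 %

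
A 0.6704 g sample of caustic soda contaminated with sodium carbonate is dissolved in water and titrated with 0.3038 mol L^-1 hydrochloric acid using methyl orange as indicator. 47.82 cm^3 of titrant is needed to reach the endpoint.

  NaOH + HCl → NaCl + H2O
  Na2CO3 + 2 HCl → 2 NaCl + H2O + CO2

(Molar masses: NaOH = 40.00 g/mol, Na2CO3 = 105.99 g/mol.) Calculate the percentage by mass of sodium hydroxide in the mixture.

45.68 %

n(HCl) = 0.04782 × 0.3038 = 0.01453 mol
Let x = n(NaOH), y = n(Na2CO3).
Titrant: 1x + 2y = 0.01453;  mass: 40.00x + 105.99y = 0.6704
Solving, x = 7.657 × 10^-3 mol, y = 3.436 × 10^-3 mol
mass of NaOH = 7.657 × 10^-3 × 40.00 = 0.3063 g
% NaOH = 0.3063 / 0.6704 × 100 = 45.68 %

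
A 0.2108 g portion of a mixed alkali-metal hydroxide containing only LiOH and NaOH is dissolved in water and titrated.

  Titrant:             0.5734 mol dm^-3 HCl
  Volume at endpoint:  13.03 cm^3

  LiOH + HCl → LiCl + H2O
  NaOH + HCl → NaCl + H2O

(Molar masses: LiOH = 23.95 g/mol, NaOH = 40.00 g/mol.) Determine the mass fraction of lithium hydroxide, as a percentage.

62.33 %

n(HCl) = 0.01303 × 0.5734 = 7.471 × 10^-3 mol
Let x = n(LiOH), y = n(NaOH).
Titrant: 1x + 1y = 7.471 × 10^-3;  mass: 23.95x + 40.00y = 0.2108
Solving, x = 5.486 × 10^-3 mol, y = 1.985 × 10^-3 mol
mass of LiOH = 5.486 × 10^-3 × 23.95 = 0.1314 g
% LiOH = 0.1314 / 0.2108 × 100 = 62.33 %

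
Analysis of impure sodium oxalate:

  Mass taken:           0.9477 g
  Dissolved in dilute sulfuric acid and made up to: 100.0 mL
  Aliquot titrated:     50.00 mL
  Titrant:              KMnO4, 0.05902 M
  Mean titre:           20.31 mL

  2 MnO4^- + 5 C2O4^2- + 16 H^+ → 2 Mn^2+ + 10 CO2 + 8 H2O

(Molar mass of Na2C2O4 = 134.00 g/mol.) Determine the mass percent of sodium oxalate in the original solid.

84.74 %

n(KMnO4) per titration = 0.02031 × 0.05902 = 1.199 × 10^-3 mol
From the 5:2 ratio, n(Na2C2O4) in each aliquot = 5/2 × 1.199 × 10^-3 = 2.997 × 10^-3 mol
n(Na2C2O4) in the whole flask = 2.997 × 10^-3 × 100.0/50.00 = 5.993 × 10^-3 mol
mass of Na2C2O4 = 5.993 × 10^-3 × 134.00 = 0.8031 g
% Na2C2O4 = 0.8031 / 0.9477 × 100 = 84.74 %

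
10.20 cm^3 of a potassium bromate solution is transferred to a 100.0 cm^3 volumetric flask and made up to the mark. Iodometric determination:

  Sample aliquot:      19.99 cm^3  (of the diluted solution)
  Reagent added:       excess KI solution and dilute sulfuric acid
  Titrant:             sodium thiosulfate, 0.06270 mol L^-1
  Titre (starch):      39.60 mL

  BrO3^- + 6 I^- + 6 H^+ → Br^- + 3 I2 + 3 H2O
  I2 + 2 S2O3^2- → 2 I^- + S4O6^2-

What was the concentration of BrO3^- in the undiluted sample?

0.2030 mol/L

n(S2O3^2-) = 0.03960 × 0.06270 = 2.483 × 10^-3 mol
n(I2) = n(S2O3^2-)/2 = 1.241 × 10^-3 mol
From the 1:3 ratio, n(BrO3^-) in the aliquot = 1/3 × 1.241 × 10^-3 = 4.138 × 10^-4 mol
[BrO3^-]_dilute = 4.138 × 10^-4 / 0.01999 = 0.02070 mol/L
[BrO3^-]_original = 0.02070 × 100.0/10.20 = 0.2030 mol/L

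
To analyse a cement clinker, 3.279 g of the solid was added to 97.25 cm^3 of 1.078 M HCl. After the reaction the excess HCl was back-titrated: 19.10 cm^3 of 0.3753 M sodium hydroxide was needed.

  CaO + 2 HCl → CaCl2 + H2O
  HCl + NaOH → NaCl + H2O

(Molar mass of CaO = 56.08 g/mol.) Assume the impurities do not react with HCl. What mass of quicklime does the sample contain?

n(HCl) added = 0.09725 × 1.078 = 0.1048 mol
n(NaOH) used in back-titration = 0.01910 × 0.3753 = 7.168 × 10^-3 mol
n(HCl) left over = 7.168 × 10^-3 mol (1:1 ratio)
n(HCl) consumed by analyte = 0.1048 − 7.168 × 10^-3 = 0.09767 mol
From the 1:2 ratio, n(CaO) = 1/2 × 0.09767 = 0.04883 mol
mass of CaO = 0.04883 × 56.08 = 2.739 g

2.739 g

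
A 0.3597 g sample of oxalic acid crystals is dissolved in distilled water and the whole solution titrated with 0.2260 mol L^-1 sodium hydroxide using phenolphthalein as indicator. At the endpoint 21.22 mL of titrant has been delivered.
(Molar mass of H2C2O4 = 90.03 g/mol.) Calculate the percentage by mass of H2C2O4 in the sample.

60.02 %

H2C2O4 + 2 NaOH → Na2C2O4 + 2 H2O
n(NaOH) = 0.02122 L × 0.2260 mol/L = 4.796 × 10^-3 mol
From the 1:2 ratio, n(H2C2O4) = 1/2 × 4.796 × 10^-3 = 2.398 × 10^-3 mol
mass of H2C2O4 = 2.398 × 10^-3 × 90.03 g/mol = 0.2159 g
% H2C2O4 = 0.2159 / 0.3597 × 100 = 60.02 %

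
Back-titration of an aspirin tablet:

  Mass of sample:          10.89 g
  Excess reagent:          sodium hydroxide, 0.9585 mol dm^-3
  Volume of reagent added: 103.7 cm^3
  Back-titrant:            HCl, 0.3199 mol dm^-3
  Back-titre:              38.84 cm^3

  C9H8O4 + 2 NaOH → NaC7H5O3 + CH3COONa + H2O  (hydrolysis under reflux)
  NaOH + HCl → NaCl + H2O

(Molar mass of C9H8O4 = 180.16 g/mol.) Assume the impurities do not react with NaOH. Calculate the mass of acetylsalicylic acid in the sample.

n(NaOH) added = 0.1037 × 0.9585 = 0.09940 mol
n(HCl) used in back-titration = 0.03884 × 0.3199 = 0.01242 mol
n(NaOH) left over = 0.01242 mol (1:1 ratio)
n(NaOH) consumed by analyte = 0.09940 − 0.01242 = 0.08697 mol
From the 1:2 ratio, n(C9H8O4) = 1/2 × 0.08697 = 0.04349 mol
mass of C9H8O4 = 0.04349 × 180.16 = 7.834 g

7.834 g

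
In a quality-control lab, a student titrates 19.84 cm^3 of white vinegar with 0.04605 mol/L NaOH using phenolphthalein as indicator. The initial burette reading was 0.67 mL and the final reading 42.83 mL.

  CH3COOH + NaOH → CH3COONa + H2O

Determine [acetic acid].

n(NaOH) = 0.04216 L × 0.04605 mol/L = 1.941 × 10^-3 mol
n(CH3COOH) = 1.941 × 10^-3 mol (1:1 mole ratio)
[CH3COOH] = 1.941 × 10^-3 mol / 0.01984 L = 0.09786 mol/L

0.09786 mol/L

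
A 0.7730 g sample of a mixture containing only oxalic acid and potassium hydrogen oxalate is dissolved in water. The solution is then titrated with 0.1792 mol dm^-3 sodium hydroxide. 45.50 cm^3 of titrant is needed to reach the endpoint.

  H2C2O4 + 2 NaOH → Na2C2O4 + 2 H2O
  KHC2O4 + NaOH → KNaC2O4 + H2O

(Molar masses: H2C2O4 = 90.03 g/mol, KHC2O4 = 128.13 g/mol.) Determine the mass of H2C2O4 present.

n(NaOH) = 0.04550 × 0.1792 = 8.154 × 10^-3 mol
Let x = n(H2C2O4), y = n(KHC2O4).
Titrant: 2x + 1y = 8.154 × 10^-3;  mass: 90.03x + 128.13y = 0.7730
Solving, x = 1.635 × 10^-3 mol, y = 4.884 × 10^-3 mol
mass of H2C2O4 = 1.635 × 10^-3 × 90.03 = 0.1472 g

0.1472 g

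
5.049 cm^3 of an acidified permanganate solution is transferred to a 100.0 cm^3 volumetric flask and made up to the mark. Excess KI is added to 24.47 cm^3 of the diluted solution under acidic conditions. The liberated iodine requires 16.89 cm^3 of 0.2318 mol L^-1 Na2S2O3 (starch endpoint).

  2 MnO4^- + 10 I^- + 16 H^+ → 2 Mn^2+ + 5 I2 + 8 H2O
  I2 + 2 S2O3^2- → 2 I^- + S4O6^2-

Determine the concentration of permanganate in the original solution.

n(S2O3^2-) = 0.01689 × 0.2318 = 3.915 × 10^-3 mol
n(I2) = n(S2O3^2-)/2 = 1.958 × 10^-3 mol
From the 2:5 ratio, n(MnO4^-) in the aliquot = 2/5 × 1.958 × 10^-3 = 7.830 × 10^-4 mol
[MnO4^-]_dilute = 7.830 × 10^-4 / 0.02447 = 0.03200 mol/L
[MnO4^-]_original = 0.03200 × 100.0/5.049 = 0.6338 mol/L

0.6338 mol/L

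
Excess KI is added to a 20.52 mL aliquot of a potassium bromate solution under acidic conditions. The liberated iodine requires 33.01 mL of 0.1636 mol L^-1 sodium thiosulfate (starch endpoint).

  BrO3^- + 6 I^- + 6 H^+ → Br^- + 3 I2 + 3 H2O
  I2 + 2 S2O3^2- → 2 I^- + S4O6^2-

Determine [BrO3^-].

0.04386 mol/L

n(S2O3^2-) = 0.03301 × 0.1636 = 5.400 × 10^-3 mol
n(I2) = n(S2O3^2-)/2 = 2.700 × 10^-3 mol
From the 1:3 ratio, n(BrO3^-) in the aliquot = 1/3 × 2.700 × 10^-3 = 9.001 × 10^-4 mol
[BrO3^-] = 9.001 × 10^-4 / 0.02052 = 0.04386 mol/L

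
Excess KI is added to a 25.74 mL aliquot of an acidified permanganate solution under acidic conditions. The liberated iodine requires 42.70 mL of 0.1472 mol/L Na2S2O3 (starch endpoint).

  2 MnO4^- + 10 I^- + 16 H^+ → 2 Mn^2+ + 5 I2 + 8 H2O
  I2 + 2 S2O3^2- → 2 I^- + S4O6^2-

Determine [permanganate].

n(S2O3^2-) = 0.04270 × 0.1472 = 6.285 × 10^-3 mol
n(I2) = n(S2O3^2-)/2 = 3.143 × 10^-3 mol
From the 2:5 ratio, n(MnO4^-) in the aliquot = 2/5 × 3.143 × 10^-3 = 1.257 × 10^-3 mol
[MnO4^-] = 1.257 × 10^-3 / 0.02574 = 0.04884 mol/L

0.04884 mol/L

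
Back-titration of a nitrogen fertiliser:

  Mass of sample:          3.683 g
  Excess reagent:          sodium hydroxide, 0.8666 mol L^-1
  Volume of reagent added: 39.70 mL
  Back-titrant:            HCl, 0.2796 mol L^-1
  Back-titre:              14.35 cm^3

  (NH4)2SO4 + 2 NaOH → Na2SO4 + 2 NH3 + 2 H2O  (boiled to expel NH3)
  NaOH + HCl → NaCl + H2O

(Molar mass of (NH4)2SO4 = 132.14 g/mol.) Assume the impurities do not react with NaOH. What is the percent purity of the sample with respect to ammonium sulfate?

n(NaOH) added = 0.03970 × 0.8666 = 0.03440 mol
n(HCl) used in back-titration = 0.01435 × 0.2796 = 4.012 × 10^-3 mol
n(NaOH) left over = 4.012 × 10^-3 mol (1:1 ratio)
n(NaOH) consumed by analyte = 0.03440 − 4.012 × 10^-3 = 0.03039 mol
From the 1:2 ratio, n((NH4)2SO4) = 1/2 × 0.03039 = 0.01520 mol
mass of (NH4)2SO4 = 0.01520 × 132.14 = 2.008 g
% (NH4)2SO4 = 2.008 / 3.683 × 100 = 54.52 %

54.52 %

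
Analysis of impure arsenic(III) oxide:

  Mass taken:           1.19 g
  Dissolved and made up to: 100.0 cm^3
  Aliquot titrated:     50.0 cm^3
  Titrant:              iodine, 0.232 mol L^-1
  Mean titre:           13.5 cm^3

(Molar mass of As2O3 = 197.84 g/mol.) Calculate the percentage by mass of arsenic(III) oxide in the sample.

52.1 %

As2O3 + 2 I2 + 2 H2O → As2O5 + 4 HI
n(I2) per titration = 0.0135 × 0.232 = 3.13 × 10^-3 mol
From the 1:2 ratio, n(As2O3) in each aliquot = 1/2 × 3.13 × 10^-3 = 1.57 × 10^-3 mol
n(As2O3) in the whole flask = 1.57 × 10^-3 × 100.0/50.0 = 3.13 × 10^-3 mol
mass of As2O3 = 3.13 × 10^-3 × 197.84 = 0.620 g
% As2O3 = 0.620 / 1.19 × 100 = 52.1 %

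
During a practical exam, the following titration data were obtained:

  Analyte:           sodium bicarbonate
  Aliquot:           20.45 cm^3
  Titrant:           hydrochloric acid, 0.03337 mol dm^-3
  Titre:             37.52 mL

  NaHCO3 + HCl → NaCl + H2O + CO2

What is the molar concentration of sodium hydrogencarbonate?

n(HCl) = 0.03752 L × 0.03337 mol/L = 1.252 × 10^-3 mol
n(NaHCO3) = 1.252 × 10^-3 mol (1:1 mole ratio)
[NaHCO3] = 1.252 × 10^-3 mol / 0.02045 L = 0.06122 mol/L

0.06122 mol/L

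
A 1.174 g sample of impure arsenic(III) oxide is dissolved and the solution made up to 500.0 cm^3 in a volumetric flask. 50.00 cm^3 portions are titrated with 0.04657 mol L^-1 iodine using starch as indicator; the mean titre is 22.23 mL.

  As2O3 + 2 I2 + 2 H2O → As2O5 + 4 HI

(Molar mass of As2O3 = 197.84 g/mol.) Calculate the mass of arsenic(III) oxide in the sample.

n(I2) per titration = 0.02223 × 0.04657 = 1.035 × 10^-3 mol
From the 1:2 ratio, n(As2O3) in each aliquot = 1/2 × 1.035 × 10^-3 = 5.176 × 10^-4 mol
n(As2O3) in the whole flask = 5.176 × 10^-4 × 500.0/50.00 = 5.176 × 10^-3 mol
mass of As2O3 = 5.176 × 10^-3 × 197.84 = 1.024 g

1.024 g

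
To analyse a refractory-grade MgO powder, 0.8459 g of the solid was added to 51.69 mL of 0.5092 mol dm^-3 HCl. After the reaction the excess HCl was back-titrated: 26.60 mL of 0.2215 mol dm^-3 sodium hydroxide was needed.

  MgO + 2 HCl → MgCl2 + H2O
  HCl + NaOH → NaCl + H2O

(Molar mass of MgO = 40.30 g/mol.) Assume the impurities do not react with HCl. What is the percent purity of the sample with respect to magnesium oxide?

n(HCl) added = 0.05169 × 0.5092 = 0.02632 mol
n(NaOH) used in back-titration = 0.02660 × 0.2215 = 5.892 × 10^-3 mol
n(HCl) left over = 5.892 × 10^-3 mol (1:1 ratio)
n(HCl) consumed by analyte = 0.02632 − 5.892 × 10^-3 = 0.02043 mol
From the 1:2 ratio, n(MgO) = 1/2 × 0.02043 = 0.01021 mol
mass of MgO = 0.01021 × 40.30 = 0.4116 g
% MgO = 0.4116 / 0.8459 × 100 = 48.66 %

48.66 %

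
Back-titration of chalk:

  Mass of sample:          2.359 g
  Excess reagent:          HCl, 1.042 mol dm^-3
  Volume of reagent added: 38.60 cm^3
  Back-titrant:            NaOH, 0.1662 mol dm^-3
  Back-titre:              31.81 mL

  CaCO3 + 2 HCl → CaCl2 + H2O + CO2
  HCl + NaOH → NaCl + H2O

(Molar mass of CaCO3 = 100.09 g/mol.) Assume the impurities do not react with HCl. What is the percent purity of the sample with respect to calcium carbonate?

n(HCl) added = 0.03860 × 1.042 = 0.04022 mol
n(NaOH) used in back-titration = 0.03181 × 0.1662 = 5.287 × 10^-3 mol
n(HCl) left over = 5.287 × 10^-3 mol (1:1 ratio)
n(HCl) consumed by analyte = 0.04022 − 5.287 × 10^-3 = 0.03493 mol
From the 1:2 ratio, n(CaCO3) = 1/2 × 0.03493 = 0.01747 mol
mass of CaCO3 = 0.01747 × 100.09 = 1.748 g
% CaCO3 = 1.748 / 2.359 × 100 = 74.11 %

74.11 %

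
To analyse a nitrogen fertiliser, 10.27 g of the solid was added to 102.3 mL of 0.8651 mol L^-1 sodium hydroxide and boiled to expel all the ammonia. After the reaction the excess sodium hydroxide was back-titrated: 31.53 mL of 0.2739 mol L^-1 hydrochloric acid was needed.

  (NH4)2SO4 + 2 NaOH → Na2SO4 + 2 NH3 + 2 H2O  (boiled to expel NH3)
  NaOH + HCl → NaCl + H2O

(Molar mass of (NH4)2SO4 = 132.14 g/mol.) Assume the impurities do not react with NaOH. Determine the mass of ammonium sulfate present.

n(NaOH) added = 0.1023 × 0.8651 = 0.08850 mol
n(HCl) used in back-titration = 0.03153 × 0.2739 = 8.636 × 10^-3 mol
n(NaOH) left over = 8.636 × 10^-3 mol (1:1 ratio)
n(NaOH) consumed by analyte = 0.08850 − 8.636 × 10^-3 = 0.07986 mol
From the 1:2 ratio, n((NH4)2SO4) = 1/2 × 0.07986 = 0.03993 mol
mass of (NH4)2SO4 = 0.03993 × 132.14 = 5.277 g

5.277 g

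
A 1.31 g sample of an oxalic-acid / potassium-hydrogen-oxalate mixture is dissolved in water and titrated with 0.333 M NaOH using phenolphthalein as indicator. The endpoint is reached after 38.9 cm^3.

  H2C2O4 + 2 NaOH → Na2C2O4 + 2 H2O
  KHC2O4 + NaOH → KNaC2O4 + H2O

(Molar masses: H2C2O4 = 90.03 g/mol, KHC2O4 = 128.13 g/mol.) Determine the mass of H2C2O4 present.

0.189 g

n(NaOH) = 0.0389 × 0.333 = 0.0130 mol
Let x = n(H2C2O4), y = n(KHC2O4).
Titrant: 2x + 1y = 0.0130;  mass: 90.03x + 128.13y = 1.31
Solving, x = 2.10 × 10^-3 mol, y = 8.75 × 10^-3 mol
mass of H2C2O4 = 2.10 × 10^-3 × 90.03 = 0.189 g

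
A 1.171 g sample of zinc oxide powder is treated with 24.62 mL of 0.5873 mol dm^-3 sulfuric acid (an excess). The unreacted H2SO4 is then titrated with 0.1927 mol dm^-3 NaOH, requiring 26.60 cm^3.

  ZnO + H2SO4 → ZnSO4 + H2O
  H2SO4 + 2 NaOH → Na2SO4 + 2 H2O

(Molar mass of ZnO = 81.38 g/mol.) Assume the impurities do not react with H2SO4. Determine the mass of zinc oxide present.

0.9681 g

n(H2SO4) added = 0.02462 × 0.5873 = 0.01446 mol
n(NaOH) used in back-titration = 0.02660 × 0.1927 = 5.126 × 10^-3 mol
From the 1:2 ratio, n(H2SO4) left over = 1/2 × 5.126 × 10^-3 = 2.563 × 10^-3 mol
n(H2SO4) consumed by analyte = 0.01446 − 2.563 × 10^-3 = 0.01190 mol
n(ZnO) = 0.01190 mol (1:1 ratio)
mass of ZnO = 0.01190 × 81.38 = 0.9681 g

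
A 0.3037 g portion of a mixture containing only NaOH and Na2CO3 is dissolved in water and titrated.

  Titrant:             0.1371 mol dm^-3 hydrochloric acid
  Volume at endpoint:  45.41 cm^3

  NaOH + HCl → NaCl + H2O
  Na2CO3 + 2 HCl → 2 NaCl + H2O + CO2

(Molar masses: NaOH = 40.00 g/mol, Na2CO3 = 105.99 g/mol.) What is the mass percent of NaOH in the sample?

n(HCl) = 0.04541 × 0.1371 = 6.226 × 10^-3 mol
Let x = n(NaOH), y = n(Na2CO3).
Titrant: 1x + 2y = 6.226 × 10^-3;  mass: 40.00x + 105.99y = 0.3037
Solving, x = 2.019 × 10^-3 mol, y = 2.104 × 10^-3 mol
mass of NaOH = 2.019 × 10^-3 × 40.00 = 0.08074 g
% NaOH = 0.08074 / 0.3037 × 100 = 26.59 %

26.59 %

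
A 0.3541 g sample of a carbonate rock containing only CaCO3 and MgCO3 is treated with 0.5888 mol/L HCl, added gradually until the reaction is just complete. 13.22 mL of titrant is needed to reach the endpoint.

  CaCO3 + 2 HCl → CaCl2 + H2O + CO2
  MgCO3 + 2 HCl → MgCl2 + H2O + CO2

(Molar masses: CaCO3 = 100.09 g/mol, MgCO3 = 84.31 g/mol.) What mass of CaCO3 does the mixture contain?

n(HCl) = 0.01322 × 0.5888 = 7.784 × 10^-3 mol
Let x = n(CaCO3), y = n(MgCO3).
Titrant: 2x + 2y = 7.784 × 10^-3;  mass: 100.09x + 84.31y = 0.3541
Solving, x = 1.646 × 10^-3 mol, y = 2.246 × 10^-3 mol
mass of CaCO3 = 1.646 × 10^-3 × 100.09 = 0.1647 g

0.1647 g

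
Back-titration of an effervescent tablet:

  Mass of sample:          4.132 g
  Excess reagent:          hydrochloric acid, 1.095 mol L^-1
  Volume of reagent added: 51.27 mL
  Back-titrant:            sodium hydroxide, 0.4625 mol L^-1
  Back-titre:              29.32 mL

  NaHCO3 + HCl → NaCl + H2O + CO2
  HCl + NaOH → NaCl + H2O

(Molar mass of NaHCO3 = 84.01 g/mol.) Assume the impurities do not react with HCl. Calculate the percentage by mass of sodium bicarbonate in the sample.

n(HCl) added = 0.05127 × 1.095 = 0.05614 mol
n(NaOH) used in back-titration = 0.02932 × 0.4625 = 0.01356 mol
n(HCl) left over = 0.01356 mol (1:1 ratio)
n(HCl) consumed by analyte = 0.05614 − 0.01356 = 0.04258 mol
n(NaHCO3) = 0.04258 mol (1:1 ratio)
mass of NaHCO3 = 0.04258 × 84.01 = 3.577 g
% NaHCO3 = 3.577 / 4.132 × 100 = 86.57 %

86.57 %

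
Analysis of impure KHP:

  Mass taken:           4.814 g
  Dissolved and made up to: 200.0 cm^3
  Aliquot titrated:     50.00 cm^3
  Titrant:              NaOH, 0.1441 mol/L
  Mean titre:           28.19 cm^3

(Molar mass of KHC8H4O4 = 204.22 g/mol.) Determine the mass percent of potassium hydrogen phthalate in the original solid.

68.93 %

KHC8H4O4 + NaOH → KNaC8H4O4 + H2O
n(NaOH) per titration = 0.02819 × 0.1441 = 4.062 × 10^-3 mol
n(KHC8H4O4) in each aliquot = 4.062 × 10^-3 mol (1:1 ratio)
n(KHC8H4O4) in the whole flask = 4.062 × 10^-3 × 200.0/50.00 = 0.01625 mol
mass of KHC8H4O4 = 0.01625 × 204.22 = 3.318 g
% KHC8H4O4 = 3.318 / 4.814 × 100 = 68.93 %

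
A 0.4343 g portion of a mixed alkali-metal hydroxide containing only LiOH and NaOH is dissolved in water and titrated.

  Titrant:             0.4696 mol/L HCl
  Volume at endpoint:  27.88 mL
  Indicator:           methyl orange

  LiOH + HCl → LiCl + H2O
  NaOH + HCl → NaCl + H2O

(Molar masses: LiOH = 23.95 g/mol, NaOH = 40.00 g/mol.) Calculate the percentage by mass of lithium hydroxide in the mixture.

n(HCl) = 0.02788 × 0.4696 = 0.01309 mol
Let x = n(LiOH), y = n(NaOH).
Titrant: 1x + 1y = 0.01309;  mass: 23.95x + 40.00y = 0.4343
Solving, x = 5.570 × 10^-3 mol, y = 7.522 × 10^-3 mol
mass of LiOH = 5.570 × 10^-3 × 23.95 = 0.1334 g
% LiOH = 0.1334 / 0.4343 × 100 = 30.72 %

30.72 %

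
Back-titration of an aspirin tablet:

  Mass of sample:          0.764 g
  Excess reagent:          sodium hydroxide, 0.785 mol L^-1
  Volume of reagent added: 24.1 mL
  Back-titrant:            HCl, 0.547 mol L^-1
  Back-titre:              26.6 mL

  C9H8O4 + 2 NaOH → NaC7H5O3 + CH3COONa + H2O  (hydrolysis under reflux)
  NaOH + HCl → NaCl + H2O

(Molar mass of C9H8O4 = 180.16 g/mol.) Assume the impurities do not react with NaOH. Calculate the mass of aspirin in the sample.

0.393 g

n(NaOH) added = 0.0241 × 0.785 = 0.0189 mol
n(HCl) used in back-titration = 0.0266 × 0.547 = 0.0146 mol
n(NaOH) left over = 0.0146 mol (1:1 ratio)
n(NaOH) consumed by analyte = 0.0189 − 0.0146 = 4.37 × 10^-3 mol
From the 1:2 ratio, n(C9H8O4) = 1/2 × 4.37 × 10^-3 = 2.18 × 10^-3 mol
mass of C9H8O4 = 2.18 × 10^-3 × 180.16 = 0.393 g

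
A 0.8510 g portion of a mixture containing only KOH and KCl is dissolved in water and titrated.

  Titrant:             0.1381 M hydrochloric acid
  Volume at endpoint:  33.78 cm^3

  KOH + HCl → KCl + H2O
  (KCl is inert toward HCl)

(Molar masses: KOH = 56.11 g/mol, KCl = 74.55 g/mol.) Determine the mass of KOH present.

0.2618 g

n(HCl) = 0.03378 × 0.1381 = 4.665 × 10^-3 mol
Let x = n(KOH), y = n(KCl).
Titrant: 1x = 4.665 × 10^-3;  mass: 56.11x + 74.55y = 0.8510
Solving, x = 4.665 × 10^-3 mol, y = 7.904 × 10^-3 mol
mass of KOH = 4.665 × 10^-3 × 56.11 = 0.2618 g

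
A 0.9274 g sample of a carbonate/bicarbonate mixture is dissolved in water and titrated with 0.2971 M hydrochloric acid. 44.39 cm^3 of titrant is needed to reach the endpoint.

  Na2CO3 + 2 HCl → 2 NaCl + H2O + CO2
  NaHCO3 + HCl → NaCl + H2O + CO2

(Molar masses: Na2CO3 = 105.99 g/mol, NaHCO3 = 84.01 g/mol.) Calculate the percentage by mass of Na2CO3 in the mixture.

n(HCl) = 0.04439 × 0.2971 = 0.01319 mol
Let x = n(Na2CO3), y = n(NaHCO3).
Titrant: 2x + 1y = 0.01319;  mass: 105.99x + 84.01y = 0.9274
Solving, x = 2.911 × 10^-3 mol, y = 7.367 × 10^-3 mol
mass of Na2CO3 = 2.911 × 10^-3 × 105.99 = 0.3085 g
% Na2CO3 = 0.3085 / 0.9274 × 100 = 33.26 %

33.26 %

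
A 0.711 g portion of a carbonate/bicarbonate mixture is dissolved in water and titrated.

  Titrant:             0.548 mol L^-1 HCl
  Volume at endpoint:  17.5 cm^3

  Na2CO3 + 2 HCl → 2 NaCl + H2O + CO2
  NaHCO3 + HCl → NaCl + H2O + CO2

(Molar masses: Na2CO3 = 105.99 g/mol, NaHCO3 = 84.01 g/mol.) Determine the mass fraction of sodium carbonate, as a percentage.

n(HCl) = 0.0175 × 0.548 = 9.59 × 10^-3 mol
Let x = n(Na2CO3), y = n(NaHCO3).
Titrant: 2x + 1y = 9.59 × 10^-3;  mass: 105.99x + 84.01y = 0.711
Solving, x = 1.53 × 10^-3 mol, y = 6.54 × 10^-3 mol
mass of Na2CO3 = 1.53 × 10^-3 × 105.99 = 0.162 g
% Na2CO3 = 0.162 / 0.711 × 100 = 22.7 %

22.7 %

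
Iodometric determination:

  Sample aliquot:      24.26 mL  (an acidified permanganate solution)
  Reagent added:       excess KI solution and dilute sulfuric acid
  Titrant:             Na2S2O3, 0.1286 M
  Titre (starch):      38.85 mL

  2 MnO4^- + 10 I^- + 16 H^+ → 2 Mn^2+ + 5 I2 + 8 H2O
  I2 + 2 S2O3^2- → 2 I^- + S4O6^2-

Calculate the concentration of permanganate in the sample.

0.04119 M

n(S2O3^2-) = 0.03885 × 0.1286 = 4.996 × 10^-3 mol
n(I2) = n(S2O3^2-)/2 = 2.498 × 10^-3 mol
From the 2:5 ratio, n(MnO4^-) in the aliquot = 2/5 × 2.498 × 10^-3 = 9.992 × 10^-4 mol
[MnO4^-] = 9.992 × 10^-4 / 0.02426 = 0.04119 mol/L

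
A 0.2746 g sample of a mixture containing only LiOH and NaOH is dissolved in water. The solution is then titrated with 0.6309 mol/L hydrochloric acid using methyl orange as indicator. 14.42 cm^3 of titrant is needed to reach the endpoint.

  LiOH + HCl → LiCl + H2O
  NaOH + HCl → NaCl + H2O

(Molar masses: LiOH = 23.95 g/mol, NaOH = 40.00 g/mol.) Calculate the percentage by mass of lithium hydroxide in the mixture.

n(HCl) = 0.01442 × 0.6309 = 9.098 × 10^-3 mol
Let x = n(LiOH), y = n(NaOH).
Titrant: 1x + 1y = 9.098 × 10^-3;  mass: 23.95x + 40.00y = 0.2746
Solving, x = 5.564 × 10^-3 mol, y = 3.534 × 10^-3 mol
mass of LiOH = 5.564 × 10^-3 × 23.95 = 0.1333 g
% LiOH = 0.1333 / 0.2746 × 100 = 48.53 %

48.53 %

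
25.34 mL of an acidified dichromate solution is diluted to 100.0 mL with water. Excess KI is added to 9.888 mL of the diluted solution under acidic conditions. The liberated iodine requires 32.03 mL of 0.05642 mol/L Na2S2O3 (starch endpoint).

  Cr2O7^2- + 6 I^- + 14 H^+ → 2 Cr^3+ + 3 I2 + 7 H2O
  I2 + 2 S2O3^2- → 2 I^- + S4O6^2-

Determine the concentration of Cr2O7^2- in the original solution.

n(S2O3^2-) = 0.03203 × 0.05642 = 1.807 × 10^-3 mol
n(I2) = n(S2O3^2-)/2 = 9.036 × 10^-4 mol
From the 1:3 ratio, n(Cr2O7^2-) in the aliquot = 1/3 × 9.036 × 10^-4 = 3.012 × 10^-4 mol
[Cr2O7^2-]_dilute = 3.012 × 10^-4 / 0.009888 = 0.03046 mol/L
[Cr2O7^2-]_original = 0.03046 × 100.0/25.34 = 0.1202 mol/L

0.1202 mol/L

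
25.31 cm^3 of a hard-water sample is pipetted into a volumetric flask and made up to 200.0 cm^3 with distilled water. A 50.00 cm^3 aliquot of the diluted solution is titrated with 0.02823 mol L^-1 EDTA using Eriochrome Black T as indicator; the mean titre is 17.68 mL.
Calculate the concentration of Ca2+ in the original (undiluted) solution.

Ca^2+ + EDTA^4- → [Ca(EDTA)]^2-
n(EDTA) = 0.01768 × 0.02823 = 4.991 × 10^-4 mol
n(Ca2+) in the aliquot = 4.991 × 10^-4 mol (1:1 ratio)
[Ca2+]_dilute = 4.991 × 10^-4 / 0.05000 = 0.009982 mol/L
Dilution factor = 200.0 / 25.31 = 7.902
[Ca2+]_stock = 0.009982 × 7.902 = 0.07888 mol/L

0.07888 mol/L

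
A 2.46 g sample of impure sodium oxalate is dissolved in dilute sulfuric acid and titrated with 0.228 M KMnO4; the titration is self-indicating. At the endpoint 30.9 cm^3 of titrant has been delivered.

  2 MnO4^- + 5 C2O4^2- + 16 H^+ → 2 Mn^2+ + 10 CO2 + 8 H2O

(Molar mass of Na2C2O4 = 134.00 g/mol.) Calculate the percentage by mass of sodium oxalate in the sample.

95.9 %

n(KMnO4) = 0.0309 L × 0.228 mol/L = 7.05 × 10^-3 mol
From the 5:2 ratio, n(Na2C2O4) = 5/2 × 7.05 × 10^-3 = 0.0176 mol
mass of Na2C2O4 = 0.0176 × 134.00 g/mol = 2.36 g
% Na2C2O4 = 2.36 / 2.46 × 100 = 95.9 %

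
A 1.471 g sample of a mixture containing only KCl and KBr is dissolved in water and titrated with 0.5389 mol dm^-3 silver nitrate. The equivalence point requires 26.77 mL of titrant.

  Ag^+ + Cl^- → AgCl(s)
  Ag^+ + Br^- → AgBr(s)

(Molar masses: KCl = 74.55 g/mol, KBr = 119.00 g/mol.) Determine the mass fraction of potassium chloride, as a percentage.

n(AgNO3) = 0.02677 × 0.5389 = 0.01443 mol
Let x = n(KCl), y = n(KBr).
Titrant: 1x + 1y = 0.01443;  mass: 74.55x + 119.00y = 1.471
Solving, x = 5.528 × 10^-3 mol, y = 8.898 × 10^-3 mol
mass of KCl = 5.528 × 10^-3 × 74.55 = 0.4121 g
% KCl = 0.4121 / 1.471 × 100 = 28.02 %

28.02 %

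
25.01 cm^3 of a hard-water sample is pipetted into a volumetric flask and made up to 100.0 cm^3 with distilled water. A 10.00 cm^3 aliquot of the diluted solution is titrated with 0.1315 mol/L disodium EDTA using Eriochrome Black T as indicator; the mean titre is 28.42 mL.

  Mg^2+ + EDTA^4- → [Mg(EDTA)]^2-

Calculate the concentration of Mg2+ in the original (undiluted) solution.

n(EDTA) = 0.02842 × 0.1315 = 3.737 × 10^-3 mol
n(Mg2+) in the aliquot = 3.737 × 10^-3 mol (1:1 ratio)
[Mg2+]_dilute = 3.737 × 10^-3 / 0.01000 = 0.3737 mol/L
Dilution factor = 100.0 / 25.01 = 3.998
[Mg2+]_stock = 0.3737 × 3.998 = 1.494 mol/L

1.494 mol/L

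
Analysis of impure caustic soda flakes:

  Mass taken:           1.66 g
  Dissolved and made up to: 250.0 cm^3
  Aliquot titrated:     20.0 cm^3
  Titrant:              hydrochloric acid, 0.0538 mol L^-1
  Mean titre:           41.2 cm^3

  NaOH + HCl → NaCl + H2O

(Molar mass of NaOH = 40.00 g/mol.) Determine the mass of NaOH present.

1.11 g

n(HCl) per titration = 0.0412 × 0.0538 = 2.22 × 10^-3 mol
n(NaOH) in each aliquot = 2.22 × 10^-3 mol (1:1 ratio)
n(NaOH) in the whole flask = 2.22 × 10^-3 × 250.0/20.0 = 0.0277 mol
mass of NaOH = 0.0277 × 40.00 = 1.11 g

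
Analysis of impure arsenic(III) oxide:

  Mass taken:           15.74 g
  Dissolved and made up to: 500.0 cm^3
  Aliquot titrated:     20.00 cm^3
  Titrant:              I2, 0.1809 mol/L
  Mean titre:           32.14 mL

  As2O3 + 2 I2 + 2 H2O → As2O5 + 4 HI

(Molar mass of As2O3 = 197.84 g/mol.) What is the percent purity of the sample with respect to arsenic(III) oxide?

91.35 %

n(I2) per titration = 0.03214 × 0.1809 = 5.814 × 10^-3 mol
From the 1:2 ratio, n(As2O3) in each aliquot = 1/2 × 5.814 × 10^-3 = 2.907 × 10^-3 mol
n(As2O3) in the whole flask = 2.907 × 10^-3 × 500.0/20.00 = 0.07268 mol
mass of As2O3 = 0.07268 × 197.84 = 14.38 g
% As2O3 = 14.38 / 15.74 × 100 = 91.35 %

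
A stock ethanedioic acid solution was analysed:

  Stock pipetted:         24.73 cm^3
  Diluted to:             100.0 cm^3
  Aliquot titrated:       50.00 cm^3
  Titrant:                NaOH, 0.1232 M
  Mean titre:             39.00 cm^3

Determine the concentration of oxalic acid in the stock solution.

0.1943 M

H2C2O4 + 2 NaOH → Na2C2O4 + 2 H2O
n(NaOH) = 0.03900 × 0.1232 = 4.805 × 10^-3 mol
From the 1:2 ratio, n(H2C2O4) in the aliquot = 1/2 × 4.805 × 10^-3 = 2.402 × 10^-3 mol
[H2C2O4]_dilute = 2.402 × 10^-3 / 0.05000 = 0.04805 mol/L
Dilution factor = 100.0 / 24.73 = 4.044
[H2C2O4]_stock = 0.04805 × 4.044 = 0.1943 mol/L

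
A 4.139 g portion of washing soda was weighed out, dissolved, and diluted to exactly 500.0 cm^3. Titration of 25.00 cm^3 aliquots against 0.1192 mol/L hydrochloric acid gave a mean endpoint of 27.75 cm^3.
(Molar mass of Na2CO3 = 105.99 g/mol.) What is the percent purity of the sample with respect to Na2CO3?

Na2CO3 + 2 HCl → 2 NaCl + H2O + CO2
n(HCl) per titration = 0.02775 × 0.1192 = 3.308 × 10^-3 mol
From the 1:2 ratio, n(Na2CO3) in each aliquot = 1/2 × 3.308 × 10^-3 = 1.654 × 10^-3 mol
n(Na2CO3) in the whole flask = 1.654 × 10^-3 × 500.0/25.00 = 0.03308 mol
mass of Na2CO3 = 0.03308 × 105.99 = 3.506 g
% Na2CO3 = 3.506 / 4.139 × 100 = 84.70 %

84.70 %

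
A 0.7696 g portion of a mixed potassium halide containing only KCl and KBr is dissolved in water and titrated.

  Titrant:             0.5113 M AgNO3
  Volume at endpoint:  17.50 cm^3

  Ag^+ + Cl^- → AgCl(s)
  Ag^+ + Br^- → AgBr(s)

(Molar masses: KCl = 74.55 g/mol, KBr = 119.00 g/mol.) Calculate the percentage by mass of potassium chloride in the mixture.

64.33 %

n(AgNO3) = 0.01750 × 0.5113 = 8.948 × 10^-3 mol
Let x = n(KCl), y = n(KBr).
Titrant: 1x + 1y = 8.948 × 10^-3;  mass: 74.55x + 119.00y = 0.7696
Solving, x = 6.641 × 10^-3 mol, y = 2.307 × 10^-3 mol
mass of KCl = 6.641 × 10^-3 × 74.55 = 0.4951 g
% KCl = 0.4951 / 0.7696 × 100 = 64.33 %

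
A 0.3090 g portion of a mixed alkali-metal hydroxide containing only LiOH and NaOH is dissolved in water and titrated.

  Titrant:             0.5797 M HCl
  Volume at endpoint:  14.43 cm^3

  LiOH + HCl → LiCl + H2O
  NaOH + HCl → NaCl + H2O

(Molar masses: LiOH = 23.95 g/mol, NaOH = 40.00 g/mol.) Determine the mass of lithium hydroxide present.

n(HCl) = 0.01443 × 0.5797 = 8.365 × 10^-3 mol
Let x = n(LiOH), y = n(NaOH).
Titrant: 1x + 1y = 8.365 × 10^-3;  mass: 23.95x + 40.00y = 0.3090
Solving, x = 1.595 × 10^-3 mol, y = 6.770 × 10^-3 mol
mass of LiOH = 1.595 × 10^-3 × 23.95 = 0.03820 g

0.03820 g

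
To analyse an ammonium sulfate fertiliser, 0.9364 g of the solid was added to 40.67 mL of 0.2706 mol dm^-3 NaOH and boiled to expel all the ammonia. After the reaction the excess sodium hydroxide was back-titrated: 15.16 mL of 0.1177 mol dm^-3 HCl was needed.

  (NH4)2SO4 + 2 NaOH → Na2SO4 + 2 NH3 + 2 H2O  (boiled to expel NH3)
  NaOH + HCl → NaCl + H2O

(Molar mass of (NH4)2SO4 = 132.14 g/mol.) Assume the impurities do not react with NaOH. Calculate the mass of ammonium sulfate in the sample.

0.6092 g

n(NaOH) added = 0.04067 × 0.2706 = 0.01101 mol
n(HCl) used in back-titration = 0.01516 × 0.1177 = 1.784 × 10^-3 mol
n(NaOH) left over = 1.784 × 10^-3 mol (1:1 ratio)
n(NaOH) consumed by analyte = 0.01101 − 1.784 × 10^-3 = 9.221 × 10^-3 mol
From the 1:2 ratio, n((NH4)2SO4) = 1/2 × 9.221 × 10^-3 = 4.610 × 10^-3 mol
mass of (NH4)2SO4 = 4.610 × 10^-3 × 132.14 = 0.6092 g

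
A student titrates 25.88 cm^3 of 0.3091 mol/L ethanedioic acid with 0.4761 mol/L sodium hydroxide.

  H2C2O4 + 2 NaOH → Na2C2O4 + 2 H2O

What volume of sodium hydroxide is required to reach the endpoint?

n(H2C2O4) = 0.02588 L × 0.3091 mol/L = 8.000 × 10^-3 mol
From the 2:1 stoichiometry, n(NaOH) = 2/1 × 8.000 × 10^-3 = 0.01600 mol
V(NaOH) = 0.01600 mol / 0.4761 mol/L = 0.03360 L = 33.60 mL

33.60 mL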